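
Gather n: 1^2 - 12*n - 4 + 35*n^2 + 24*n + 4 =35*n^2 + 12*n + 1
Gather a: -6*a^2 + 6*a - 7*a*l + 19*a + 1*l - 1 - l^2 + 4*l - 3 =-6*a^2 + a*(25 - 7*l) - l^2 + 5*l - 4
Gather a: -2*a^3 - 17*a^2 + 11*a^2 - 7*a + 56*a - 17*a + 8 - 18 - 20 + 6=-2*a^3 - 6*a^2 + 32*a - 24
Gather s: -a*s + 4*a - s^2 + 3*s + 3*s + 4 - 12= 4*a - s^2 + s*(6 - a) - 8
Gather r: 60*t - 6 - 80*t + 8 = 2 - 20*t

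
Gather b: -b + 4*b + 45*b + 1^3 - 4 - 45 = 48*b - 48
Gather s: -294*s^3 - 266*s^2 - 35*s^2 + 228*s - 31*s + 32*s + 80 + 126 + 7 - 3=-294*s^3 - 301*s^2 + 229*s + 210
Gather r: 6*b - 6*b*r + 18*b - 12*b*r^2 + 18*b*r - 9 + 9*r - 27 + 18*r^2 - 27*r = 24*b + r^2*(18 - 12*b) + r*(12*b - 18) - 36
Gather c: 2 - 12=-10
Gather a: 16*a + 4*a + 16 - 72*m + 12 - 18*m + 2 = 20*a - 90*m + 30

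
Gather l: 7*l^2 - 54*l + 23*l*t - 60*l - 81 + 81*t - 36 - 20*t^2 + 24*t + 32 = 7*l^2 + l*(23*t - 114) - 20*t^2 + 105*t - 85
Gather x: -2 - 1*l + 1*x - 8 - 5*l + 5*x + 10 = -6*l + 6*x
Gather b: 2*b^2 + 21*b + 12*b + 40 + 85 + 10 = 2*b^2 + 33*b + 135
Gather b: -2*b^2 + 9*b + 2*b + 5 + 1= -2*b^2 + 11*b + 6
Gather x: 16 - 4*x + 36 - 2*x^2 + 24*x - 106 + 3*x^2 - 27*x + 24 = x^2 - 7*x - 30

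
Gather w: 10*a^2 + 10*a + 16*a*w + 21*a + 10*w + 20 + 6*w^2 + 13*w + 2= 10*a^2 + 31*a + 6*w^2 + w*(16*a + 23) + 22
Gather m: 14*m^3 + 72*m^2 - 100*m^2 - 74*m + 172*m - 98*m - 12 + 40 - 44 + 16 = 14*m^3 - 28*m^2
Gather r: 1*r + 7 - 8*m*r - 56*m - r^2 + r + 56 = -56*m - r^2 + r*(2 - 8*m) + 63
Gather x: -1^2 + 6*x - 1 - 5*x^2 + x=-5*x^2 + 7*x - 2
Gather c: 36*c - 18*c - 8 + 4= 18*c - 4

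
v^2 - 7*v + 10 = (v - 5)*(v - 2)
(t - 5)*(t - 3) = t^2 - 8*t + 15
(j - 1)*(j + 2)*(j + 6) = j^3 + 7*j^2 + 4*j - 12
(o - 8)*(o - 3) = o^2 - 11*o + 24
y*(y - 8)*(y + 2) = y^3 - 6*y^2 - 16*y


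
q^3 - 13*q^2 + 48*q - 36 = (q - 6)^2*(q - 1)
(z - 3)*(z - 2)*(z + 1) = z^3 - 4*z^2 + z + 6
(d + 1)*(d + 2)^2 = d^3 + 5*d^2 + 8*d + 4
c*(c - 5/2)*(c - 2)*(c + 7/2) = c^4 - c^3 - 43*c^2/4 + 35*c/2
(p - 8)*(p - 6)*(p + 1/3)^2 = p^4 - 40*p^3/3 + 349*p^2/9 + 274*p/9 + 16/3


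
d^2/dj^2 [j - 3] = 0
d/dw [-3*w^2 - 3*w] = -6*w - 3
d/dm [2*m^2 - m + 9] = 4*m - 1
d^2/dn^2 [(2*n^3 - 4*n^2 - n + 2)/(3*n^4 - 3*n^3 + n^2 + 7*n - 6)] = 4*(9*n^9 - 54*n^8 + 18*n^7 - 30*n^6 + 378*n^5 - 549*n^4 + 238*n^3 - 60*n^2 + 66*n - 38)/(27*n^12 - 81*n^11 + 108*n^10 + 108*n^9 - 504*n^8 + 630*n^7 + 46*n^6 - 1068*n^5 + 1209*n^4 - 233*n^3 - 774*n^2 + 756*n - 216)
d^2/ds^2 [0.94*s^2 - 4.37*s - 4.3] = 1.88000000000000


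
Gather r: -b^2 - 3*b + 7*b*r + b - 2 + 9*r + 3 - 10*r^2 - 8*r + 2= -b^2 - 2*b - 10*r^2 + r*(7*b + 1) + 3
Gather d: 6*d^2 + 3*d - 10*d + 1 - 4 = 6*d^2 - 7*d - 3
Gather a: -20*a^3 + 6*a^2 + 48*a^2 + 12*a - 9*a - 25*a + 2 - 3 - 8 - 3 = -20*a^3 + 54*a^2 - 22*a - 12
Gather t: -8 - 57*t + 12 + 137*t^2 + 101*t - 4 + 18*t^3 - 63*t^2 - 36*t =18*t^3 + 74*t^2 + 8*t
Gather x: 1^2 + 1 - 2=0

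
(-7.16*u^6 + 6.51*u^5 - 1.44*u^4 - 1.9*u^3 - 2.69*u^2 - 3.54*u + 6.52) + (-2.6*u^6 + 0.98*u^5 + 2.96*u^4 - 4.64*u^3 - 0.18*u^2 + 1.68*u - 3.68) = -9.76*u^6 + 7.49*u^5 + 1.52*u^4 - 6.54*u^3 - 2.87*u^2 - 1.86*u + 2.84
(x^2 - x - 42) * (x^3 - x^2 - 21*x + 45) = x^5 - 2*x^4 - 62*x^3 + 108*x^2 + 837*x - 1890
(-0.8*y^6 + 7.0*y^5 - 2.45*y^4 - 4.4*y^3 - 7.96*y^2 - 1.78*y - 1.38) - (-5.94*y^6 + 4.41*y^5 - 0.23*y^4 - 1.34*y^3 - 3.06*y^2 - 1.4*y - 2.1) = 5.14*y^6 + 2.59*y^5 - 2.22*y^4 - 3.06*y^3 - 4.9*y^2 - 0.38*y + 0.72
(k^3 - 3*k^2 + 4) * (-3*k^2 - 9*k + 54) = -3*k^5 + 81*k^3 - 174*k^2 - 36*k + 216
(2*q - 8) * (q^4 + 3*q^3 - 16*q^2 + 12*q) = 2*q^5 - 2*q^4 - 56*q^3 + 152*q^2 - 96*q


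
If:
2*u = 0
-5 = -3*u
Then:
No Solution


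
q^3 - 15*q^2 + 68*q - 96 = (q - 8)*(q - 4)*(q - 3)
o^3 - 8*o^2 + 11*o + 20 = (o - 5)*(o - 4)*(o + 1)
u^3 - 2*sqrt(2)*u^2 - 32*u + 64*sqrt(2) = (u - 4*sqrt(2))*(u - 2*sqrt(2))*(u + 4*sqrt(2))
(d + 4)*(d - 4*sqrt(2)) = d^2 - 4*sqrt(2)*d + 4*d - 16*sqrt(2)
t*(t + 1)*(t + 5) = t^3 + 6*t^2 + 5*t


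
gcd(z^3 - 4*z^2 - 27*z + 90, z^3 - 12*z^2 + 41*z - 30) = z - 6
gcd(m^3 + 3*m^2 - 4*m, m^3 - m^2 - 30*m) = m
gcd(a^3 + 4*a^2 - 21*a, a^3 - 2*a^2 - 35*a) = a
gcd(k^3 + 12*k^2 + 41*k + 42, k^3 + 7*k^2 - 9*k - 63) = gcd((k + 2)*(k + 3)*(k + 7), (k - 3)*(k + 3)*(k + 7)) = k^2 + 10*k + 21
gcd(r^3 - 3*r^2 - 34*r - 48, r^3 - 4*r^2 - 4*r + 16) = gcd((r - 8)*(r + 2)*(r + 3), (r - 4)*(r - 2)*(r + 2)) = r + 2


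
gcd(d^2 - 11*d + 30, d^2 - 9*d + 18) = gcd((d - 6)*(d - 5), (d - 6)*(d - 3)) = d - 6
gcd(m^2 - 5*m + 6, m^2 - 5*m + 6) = m^2 - 5*m + 6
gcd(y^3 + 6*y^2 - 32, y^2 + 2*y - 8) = y^2 + 2*y - 8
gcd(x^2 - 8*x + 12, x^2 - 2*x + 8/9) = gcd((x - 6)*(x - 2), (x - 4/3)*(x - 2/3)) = 1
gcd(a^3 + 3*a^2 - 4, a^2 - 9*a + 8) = a - 1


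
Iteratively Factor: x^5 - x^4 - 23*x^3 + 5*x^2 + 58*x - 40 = (x + 2)*(x^4 - 3*x^3 - 17*x^2 + 39*x - 20) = (x + 2)*(x + 4)*(x^3 - 7*x^2 + 11*x - 5) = (x - 5)*(x + 2)*(x + 4)*(x^2 - 2*x + 1) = (x - 5)*(x - 1)*(x + 2)*(x + 4)*(x - 1)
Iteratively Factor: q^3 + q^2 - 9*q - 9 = (q - 3)*(q^2 + 4*q + 3) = (q - 3)*(q + 3)*(q + 1)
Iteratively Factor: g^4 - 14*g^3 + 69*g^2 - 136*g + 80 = (g - 5)*(g^3 - 9*g^2 + 24*g - 16) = (g - 5)*(g - 4)*(g^2 - 5*g + 4) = (g - 5)*(g - 4)*(g - 1)*(g - 4)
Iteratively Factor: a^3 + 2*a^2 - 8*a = (a)*(a^2 + 2*a - 8) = a*(a + 4)*(a - 2)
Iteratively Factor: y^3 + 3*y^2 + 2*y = (y)*(y^2 + 3*y + 2) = y*(y + 2)*(y + 1)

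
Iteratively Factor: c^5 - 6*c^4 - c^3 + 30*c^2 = (c + 2)*(c^4 - 8*c^3 + 15*c^2) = c*(c + 2)*(c^3 - 8*c^2 + 15*c) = c*(c - 3)*(c + 2)*(c^2 - 5*c) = c^2*(c - 3)*(c + 2)*(c - 5)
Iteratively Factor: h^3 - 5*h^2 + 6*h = (h - 3)*(h^2 - 2*h) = h*(h - 3)*(h - 2)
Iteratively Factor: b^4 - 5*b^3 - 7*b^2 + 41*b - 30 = (b - 1)*(b^3 - 4*b^2 - 11*b + 30) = (b - 1)*(b + 3)*(b^2 - 7*b + 10) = (b - 2)*(b - 1)*(b + 3)*(b - 5)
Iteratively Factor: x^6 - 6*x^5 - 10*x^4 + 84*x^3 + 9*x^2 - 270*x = (x - 3)*(x^5 - 3*x^4 - 19*x^3 + 27*x^2 + 90*x) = (x - 3)*(x + 3)*(x^4 - 6*x^3 - x^2 + 30*x) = (x - 5)*(x - 3)*(x + 3)*(x^3 - x^2 - 6*x) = x*(x - 5)*(x - 3)*(x + 3)*(x^2 - x - 6) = x*(x - 5)*(x - 3)*(x + 2)*(x + 3)*(x - 3)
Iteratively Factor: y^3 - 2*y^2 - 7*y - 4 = (y - 4)*(y^2 + 2*y + 1) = (y - 4)*(y + 1)*(y + 1)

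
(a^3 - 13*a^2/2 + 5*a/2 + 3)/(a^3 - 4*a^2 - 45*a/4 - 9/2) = 2*(a - 1)/(2*a + 3)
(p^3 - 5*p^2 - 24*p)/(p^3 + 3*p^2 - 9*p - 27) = p*(p - 8)/(p^2 - 9)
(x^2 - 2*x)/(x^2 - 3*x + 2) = x/(x - 1)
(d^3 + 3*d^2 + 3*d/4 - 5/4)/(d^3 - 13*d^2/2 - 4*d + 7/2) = (d + 5/2)/(d - 7)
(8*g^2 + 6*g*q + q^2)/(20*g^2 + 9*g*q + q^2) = (2*g + q)/(5*g + q)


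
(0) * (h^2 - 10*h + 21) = 0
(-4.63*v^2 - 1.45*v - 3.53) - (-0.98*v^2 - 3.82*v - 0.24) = -3.65*v^2 + 2.37*v - 3.29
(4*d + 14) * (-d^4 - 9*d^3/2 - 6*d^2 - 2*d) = -4*d^5 - 32*d^4 - 87*d^3 - 92*d^2 - 28*d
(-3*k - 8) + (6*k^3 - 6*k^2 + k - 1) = 6*k^3 - 6*k^2 - 2*k - 9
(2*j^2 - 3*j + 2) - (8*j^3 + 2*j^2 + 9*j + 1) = -8*j^3 - 12*j + 1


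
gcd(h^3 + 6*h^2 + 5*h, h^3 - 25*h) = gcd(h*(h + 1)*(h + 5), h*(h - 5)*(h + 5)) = h^2 + 5*h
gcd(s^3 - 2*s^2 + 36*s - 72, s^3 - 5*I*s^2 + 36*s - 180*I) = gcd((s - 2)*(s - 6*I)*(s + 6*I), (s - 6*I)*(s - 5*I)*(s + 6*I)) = s^2 + 36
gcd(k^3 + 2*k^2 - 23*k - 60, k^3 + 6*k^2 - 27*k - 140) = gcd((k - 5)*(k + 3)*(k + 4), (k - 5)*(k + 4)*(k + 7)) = k^2 - k - 20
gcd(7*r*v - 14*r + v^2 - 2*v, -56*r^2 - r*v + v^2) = 7*r + v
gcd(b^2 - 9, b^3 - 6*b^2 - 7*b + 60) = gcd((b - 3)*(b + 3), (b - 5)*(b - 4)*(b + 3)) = b + 3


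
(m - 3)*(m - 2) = m^2 - 5*m + 6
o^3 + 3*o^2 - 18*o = o*(o - 3)*(o + 6)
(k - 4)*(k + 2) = k^2 - 2*k - 8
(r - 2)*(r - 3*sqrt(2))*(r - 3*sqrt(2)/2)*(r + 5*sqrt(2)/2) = r^4 - 2*sqrt(2)*r^3 - 2*r^3 - 27*r^2/2 + 4*sqrt(2)*r^2 + 27*r + 45*sqrt(2)*r/2 - 45*sqrt(2)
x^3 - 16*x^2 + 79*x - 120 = (x - 8)*(x - 5)*(x - 3)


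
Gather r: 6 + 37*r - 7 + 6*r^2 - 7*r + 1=6*r^2 + 30*r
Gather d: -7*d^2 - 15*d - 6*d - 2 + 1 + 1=-7*d^2 - 21*d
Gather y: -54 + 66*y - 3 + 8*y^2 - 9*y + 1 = 8*y^2 + 57*y - 56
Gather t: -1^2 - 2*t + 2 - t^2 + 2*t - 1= -t^2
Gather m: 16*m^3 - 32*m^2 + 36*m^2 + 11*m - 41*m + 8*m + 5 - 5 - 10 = 16*m^3 + 4*m^2 - 22*m - 10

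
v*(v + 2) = v^2 + 2*v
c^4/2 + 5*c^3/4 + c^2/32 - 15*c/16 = c*(c/2 + 1)*(c - 3/4)*(c + 5/4)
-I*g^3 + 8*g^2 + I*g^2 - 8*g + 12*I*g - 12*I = (g + 2*I)*(g + 6*I)*(-I*g + I)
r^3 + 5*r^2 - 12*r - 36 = (r - 3)*(r + 2)*(r + 6)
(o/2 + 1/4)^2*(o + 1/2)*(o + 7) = o^4/4 + 17*o^3/8 + 45*o^2/16 + 43*o/32 + 7/32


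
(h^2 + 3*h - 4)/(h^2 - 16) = (h - 1)/(h - 4)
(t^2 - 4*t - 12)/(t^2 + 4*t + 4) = (t - 6)/(t + 2)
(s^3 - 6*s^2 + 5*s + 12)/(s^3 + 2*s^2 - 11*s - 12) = (s - 4)/(s + 4)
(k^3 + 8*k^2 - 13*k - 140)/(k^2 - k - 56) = (k^2 + k - 20)/(k - 8)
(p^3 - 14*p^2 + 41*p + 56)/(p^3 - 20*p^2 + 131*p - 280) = (p + 1)/(p - 5)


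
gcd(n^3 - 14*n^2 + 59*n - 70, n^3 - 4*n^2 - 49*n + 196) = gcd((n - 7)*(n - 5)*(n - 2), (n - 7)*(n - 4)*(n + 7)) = n - 7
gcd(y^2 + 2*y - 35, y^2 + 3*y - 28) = y + 7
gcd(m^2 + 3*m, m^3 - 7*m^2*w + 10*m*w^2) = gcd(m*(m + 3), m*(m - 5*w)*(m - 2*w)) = m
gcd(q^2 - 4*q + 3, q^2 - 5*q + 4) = q - 1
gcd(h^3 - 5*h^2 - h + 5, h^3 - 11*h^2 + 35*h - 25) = h^2 - 6*h + 5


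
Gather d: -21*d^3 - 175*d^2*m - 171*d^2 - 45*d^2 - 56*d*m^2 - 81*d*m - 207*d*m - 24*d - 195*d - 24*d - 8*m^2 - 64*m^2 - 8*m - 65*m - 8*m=-21*d^3 + d^2*(-175*m - 216) + d*(-56*m^2 - 288*m - 243) - 72*m^2 - 81*m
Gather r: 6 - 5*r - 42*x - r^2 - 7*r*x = -r^2 + r*(-7*x - 5) - 42*x + 6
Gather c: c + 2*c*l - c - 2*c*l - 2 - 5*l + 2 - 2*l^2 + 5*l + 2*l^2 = 0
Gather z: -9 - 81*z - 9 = -81*z - 18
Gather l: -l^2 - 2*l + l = -l^2 - l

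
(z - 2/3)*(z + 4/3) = z^2 + 2*z/3 - 8/9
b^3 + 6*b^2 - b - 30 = (b - 2)*(b + 3)*(b + 5)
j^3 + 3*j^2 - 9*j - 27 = (j - 3)*(j + 3)^2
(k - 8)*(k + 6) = k^2 - 2*k - 48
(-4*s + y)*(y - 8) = -4*s*y + 32*s + y^2 - 8*y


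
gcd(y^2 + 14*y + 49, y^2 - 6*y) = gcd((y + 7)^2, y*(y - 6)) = 1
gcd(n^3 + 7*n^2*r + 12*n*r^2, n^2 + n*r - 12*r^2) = n + 4*r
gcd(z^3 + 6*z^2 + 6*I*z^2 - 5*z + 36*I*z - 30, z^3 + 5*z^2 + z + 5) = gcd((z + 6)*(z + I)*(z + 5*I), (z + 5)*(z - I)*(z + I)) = z + I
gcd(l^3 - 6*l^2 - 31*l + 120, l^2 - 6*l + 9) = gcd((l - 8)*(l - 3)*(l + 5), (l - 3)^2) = l - 3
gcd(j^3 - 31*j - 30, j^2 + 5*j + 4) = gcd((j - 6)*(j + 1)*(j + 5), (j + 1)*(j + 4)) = j + 1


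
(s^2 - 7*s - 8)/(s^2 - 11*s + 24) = (s + 1)/(s - 3)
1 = 1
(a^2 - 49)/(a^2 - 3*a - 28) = (a + 7)/(a + 4)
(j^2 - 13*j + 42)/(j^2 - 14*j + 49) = (j - 6)/(j - 7)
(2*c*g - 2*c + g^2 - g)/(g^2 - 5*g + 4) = (2*c + g)/(g - 4)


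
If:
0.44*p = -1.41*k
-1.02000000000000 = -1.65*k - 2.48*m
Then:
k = -0.312056737588652*p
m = 0.207618393960192*p + 0.411290322580645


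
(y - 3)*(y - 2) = y^2 - 5*y + 6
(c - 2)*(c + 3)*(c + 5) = c^3 + 6*c^2 - c - 30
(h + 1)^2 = h^2 + 2*h + 1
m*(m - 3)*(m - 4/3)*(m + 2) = m^4 - 7*m^3/3 - 14*m^2/3 + 8*m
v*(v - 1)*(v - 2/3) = v^3 - 5*v^2/3 + 2*v/3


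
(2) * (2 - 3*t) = 4 - 6*t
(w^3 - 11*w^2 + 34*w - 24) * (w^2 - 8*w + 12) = w^5 - 19*w^4 + 134*w^3 - 428*w^2 + 600*w - 288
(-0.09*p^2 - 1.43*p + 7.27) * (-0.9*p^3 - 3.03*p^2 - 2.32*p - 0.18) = 0.081*p^5 + 1.5597*p^4 - 2.0013*p^3 - 18.6943*p^2 - 16.609*p - 1.3086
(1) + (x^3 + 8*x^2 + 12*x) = x^3 + 8*x^2 + 12*x + 1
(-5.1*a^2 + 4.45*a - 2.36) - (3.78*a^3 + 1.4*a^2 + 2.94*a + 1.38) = -3.78*a^3 - 6.5*a^2 + 1.51*a - 3.74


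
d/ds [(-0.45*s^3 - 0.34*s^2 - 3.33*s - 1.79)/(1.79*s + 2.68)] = (-1.611*s^3 - 4.2266*s^2 - 1.8224*s - 5.7203)/(3.2041*s^2 + 9.5944*s + 7.1824)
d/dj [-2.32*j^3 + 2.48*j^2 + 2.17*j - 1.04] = -6.96*j^2 + 4.96*j + 2.17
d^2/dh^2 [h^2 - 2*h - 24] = 2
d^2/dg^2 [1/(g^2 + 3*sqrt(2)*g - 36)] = 2*(-g^2 - 3*sqrt(2)*g + (2*g + 3*sqrt(2))^2 + 36)/(g^2 + 3*sqrt(2)*g - 36)^3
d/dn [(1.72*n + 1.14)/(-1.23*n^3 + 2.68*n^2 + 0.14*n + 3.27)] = (4.2312*n^3 - 0.403*n^2 - 6.1104*n + 5.4648)/(1.5129*n^6 - 6.5928*n^5 + 6.838*n^4 - 7.2938*n^3 + 17.5468*n^2 + 0.9156*n + 10.6929)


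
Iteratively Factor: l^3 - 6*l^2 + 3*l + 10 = (l - 5)*(l^2 - l - 2) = (l - 5)*(l + 1)*(l - 2)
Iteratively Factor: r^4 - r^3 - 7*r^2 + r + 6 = (r + 1)*(r^3 - 2*r^2 - 5*r + 6) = (r - 3)*(r + 1)*(r^2 + r - 2) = (r - 3)*(r - 1)*(r + 1)*(r + 2)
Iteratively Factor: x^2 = (x)*(x)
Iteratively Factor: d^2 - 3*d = (d)*(d - 3)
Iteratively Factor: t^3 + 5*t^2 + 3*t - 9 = (t + 3)*(t^2 + 2*t - 3) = (t + 3)^2*(t - 1)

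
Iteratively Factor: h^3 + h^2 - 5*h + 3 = (h + 3)*(h^2 - 2*h + 1) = (h - 1)*(h + 3)*(h - 1)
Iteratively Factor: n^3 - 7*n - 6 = (n - 3)*(n^2 + 3*n + 2) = (n - 3)*(n + 1)*(n + 2)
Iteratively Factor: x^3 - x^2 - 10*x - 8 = (x + 2)*(x^2 - 3*x - 4) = (x + 1)*(x + 2)*(x - 4)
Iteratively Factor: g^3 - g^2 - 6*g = (g - 3)*(g^2 + 2*g) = (g - 3)*(g + 2)*(g)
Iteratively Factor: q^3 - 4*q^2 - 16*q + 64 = (q + 4)*(q^2 - 8*q + 16) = (q - 4)*(q + 4)*(q - 4)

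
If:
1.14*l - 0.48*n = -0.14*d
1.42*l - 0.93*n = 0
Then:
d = -1.90442655935614*n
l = 0.654929577464789*n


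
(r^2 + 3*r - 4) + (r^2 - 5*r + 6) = 2*r^2 - 2*r + 2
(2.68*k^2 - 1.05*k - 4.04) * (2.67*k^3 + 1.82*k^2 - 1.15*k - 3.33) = 7.1556*k^5 + 2.0741*k^4 - 15.7798*k^3 - 15.0697*k^2 + 8.1425*k + 13.4532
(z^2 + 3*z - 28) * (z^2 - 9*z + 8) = z^4 - 6*z^3 - 47*z^2 + 276*z - 224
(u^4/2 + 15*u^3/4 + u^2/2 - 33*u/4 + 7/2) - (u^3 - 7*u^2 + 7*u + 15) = u^4/2 + 11*u^3/4 + 15*u^2/2 - 61*u/4 - 23/2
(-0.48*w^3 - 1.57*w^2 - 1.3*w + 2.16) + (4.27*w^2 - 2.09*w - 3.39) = -0.48*w^3 + 2.7*w^2 - 3.39*w - 1.23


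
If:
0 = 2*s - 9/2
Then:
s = 9/4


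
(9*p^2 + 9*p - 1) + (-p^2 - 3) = 8*p^2 + 9*p - 4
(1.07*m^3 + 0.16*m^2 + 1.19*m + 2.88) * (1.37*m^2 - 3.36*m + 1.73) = 1.4659*m^5 - 3.376*m^4 + 2.9438*m^3 + 0.224000000000001*m^2 - 7.6181*m + 4.9824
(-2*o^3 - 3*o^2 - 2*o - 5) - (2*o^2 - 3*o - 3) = -2*o^3 - 5*o^2 + o - 2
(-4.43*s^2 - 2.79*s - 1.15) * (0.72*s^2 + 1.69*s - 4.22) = -3.1896*s^4 - 9.4955*s^3 + 13.1515*s^2 + 9.8303*s + 4.853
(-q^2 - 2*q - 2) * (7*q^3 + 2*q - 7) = -7*q^5 - 14*q^4 - 16*q^3 + 3*q^2 + 10*q + 14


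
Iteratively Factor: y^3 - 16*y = (y - 4)*(y^2 + 4*y) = (y - 4)*(y + 4)*(y)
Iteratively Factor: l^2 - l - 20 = (l + 4)*(l - 5)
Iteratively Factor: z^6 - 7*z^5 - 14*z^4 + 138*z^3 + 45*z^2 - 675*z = (z - 3)*(z^5 - 4*z^4 - 26*z^3 + 60*z^2 + 225*z) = z*(z - 3)*(z^4 - 4*z^3 - 26*z^2 + 60*z + 225) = z*(z - 5)*(z - 3)*(z^3 + z^2 - 21*z - 45) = z*(z - 5)*(z - 3)*(z + 3)*(z^2 - 2*z - 15) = z*(z - 5)*(z - 3)*(z + 3)^2*(z - 5)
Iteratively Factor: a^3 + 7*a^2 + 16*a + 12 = (a + 2)*(a^2 + 5*a + 6) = (a + 2)^2*(a + 3)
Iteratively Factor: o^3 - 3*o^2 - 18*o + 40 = (o - 5)*(o^2 + 2*o - 8) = (o - 5)*(o + 4)*(o - 2)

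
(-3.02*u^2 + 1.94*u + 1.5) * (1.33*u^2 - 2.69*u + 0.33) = -4.0166*u^4 + 10.704*u^3 - 4.2202*u^2 - 3.3948*u + 0.495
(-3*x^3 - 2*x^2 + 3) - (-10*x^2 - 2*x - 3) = -3*x^3 + 8*x^2 + 2*x + 6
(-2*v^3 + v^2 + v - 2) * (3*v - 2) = -6*v^4 + 7*v^3 + v^2 - 8*v + 4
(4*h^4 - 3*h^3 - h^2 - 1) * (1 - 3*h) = -12*h^5 + 13*h^4 - h^2 + 3*h - 1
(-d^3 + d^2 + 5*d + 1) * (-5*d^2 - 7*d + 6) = 5*d^5 + 2*d^4 - 38*d^3 - 34*d^2 + 23*d + 6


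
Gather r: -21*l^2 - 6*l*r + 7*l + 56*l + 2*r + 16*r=-21*l^2 + 63*l + r*(18 - 6*l)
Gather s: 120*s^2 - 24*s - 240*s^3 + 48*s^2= -240*s^3 + 168*s^2 - 24*s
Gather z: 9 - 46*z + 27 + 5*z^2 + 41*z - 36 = 5*z^2 - 5*z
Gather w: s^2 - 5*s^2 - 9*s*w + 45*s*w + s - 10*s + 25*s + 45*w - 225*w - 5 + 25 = -4*s^2 + 16*s + w*(36*s - 180) + 20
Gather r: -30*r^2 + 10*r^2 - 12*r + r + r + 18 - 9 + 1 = -20*r^2 - 10*r + 10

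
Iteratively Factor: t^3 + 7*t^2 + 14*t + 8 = (t + 1)*(t^2 + 6*t + 8) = (t + 1)*(t + 2)*(t + 4)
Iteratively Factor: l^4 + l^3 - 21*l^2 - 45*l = (l)*(l^3 + l^2 - 21*l - 45) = l*(l + 3)*(l^2 - 2*l - 15) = l*(l + 3)^2*(l - 5)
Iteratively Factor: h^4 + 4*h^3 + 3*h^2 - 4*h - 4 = (h - 1)*(h^3 + 5*h^2 + 8*h + 4) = (h - 1)*(h + 1)*(h^2 + 4*h + 4) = (h - 1)*(h + 1)*(h + 2)*(h + 2)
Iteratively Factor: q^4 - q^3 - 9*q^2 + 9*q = (q - 3)*(q^3 + 2*q^2 - 3*q) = (q - 3)*(q + 3)*(q^2 - q) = (q - 3)*(q - 1)*(q + 3)*(q)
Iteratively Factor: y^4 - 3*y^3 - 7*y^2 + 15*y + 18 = (y - 3)*(y^3 - 7*y - 6) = (y - 3)*(y + 1)*(y^2 - y - 6) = (y - 3)^2*(y + 1)*(y + 2)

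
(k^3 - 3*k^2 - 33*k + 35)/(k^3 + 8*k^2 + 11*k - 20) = (k - 7)/(k + 4)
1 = 1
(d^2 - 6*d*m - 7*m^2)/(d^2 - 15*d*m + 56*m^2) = (d + m)/(d - 8*m)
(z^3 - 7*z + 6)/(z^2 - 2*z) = z + 2 - 3/z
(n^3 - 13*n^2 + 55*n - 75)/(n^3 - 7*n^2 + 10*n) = (n^2 - 8*n + 15)/(n*(n - 2))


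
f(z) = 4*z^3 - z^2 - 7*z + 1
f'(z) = 12*z^2 - 2*z - 7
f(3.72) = 167.04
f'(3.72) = 151.62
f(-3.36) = -138.50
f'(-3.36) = 135.20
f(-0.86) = 3.74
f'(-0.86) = 3.60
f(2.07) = 17.70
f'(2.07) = 40.28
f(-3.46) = -152.44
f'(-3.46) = 143.58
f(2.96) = 75.26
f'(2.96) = 92.22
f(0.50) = -2.25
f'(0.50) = -5.00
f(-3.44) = -149.58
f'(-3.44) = 141.88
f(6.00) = 787.00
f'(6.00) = 413.00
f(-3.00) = -95.00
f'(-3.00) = 107.00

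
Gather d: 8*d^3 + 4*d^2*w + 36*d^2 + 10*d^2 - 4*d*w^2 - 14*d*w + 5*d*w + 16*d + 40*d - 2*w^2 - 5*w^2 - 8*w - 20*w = 8*d^3 + d^2*(4*w + 46) + d*(-4*w^2 - 9*w + 56) - 7*w^2 - 28*w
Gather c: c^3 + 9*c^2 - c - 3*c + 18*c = c^3 + 9*c^2 + 14*c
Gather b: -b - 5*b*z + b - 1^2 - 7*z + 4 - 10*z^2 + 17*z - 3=-5*b*z - 10*z^2 + 10*z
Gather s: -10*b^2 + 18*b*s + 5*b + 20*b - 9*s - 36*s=-10*b^2 + 25*b + s*(18*b - 45)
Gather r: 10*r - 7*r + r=4*r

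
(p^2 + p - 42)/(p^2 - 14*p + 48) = (p + 7)/(p - 8)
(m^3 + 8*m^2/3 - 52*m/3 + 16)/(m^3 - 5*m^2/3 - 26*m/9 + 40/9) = 3*(m + 6)/(3*m + 5)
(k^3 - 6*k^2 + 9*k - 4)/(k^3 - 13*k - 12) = (k^2 - 2*k + 1)/(k^2 + 4*k + 3)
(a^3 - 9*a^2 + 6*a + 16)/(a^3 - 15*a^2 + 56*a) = (a^2 - a - 2)/(a*(a - 7))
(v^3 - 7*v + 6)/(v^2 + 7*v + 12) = (v^2 - 3*v + 2)/(v + 4)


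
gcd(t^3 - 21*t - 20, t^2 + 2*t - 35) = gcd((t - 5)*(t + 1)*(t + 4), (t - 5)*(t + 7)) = t - 5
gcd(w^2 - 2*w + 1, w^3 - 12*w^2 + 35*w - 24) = w - 1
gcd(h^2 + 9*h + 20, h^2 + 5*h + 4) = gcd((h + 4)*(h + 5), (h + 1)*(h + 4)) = h + 4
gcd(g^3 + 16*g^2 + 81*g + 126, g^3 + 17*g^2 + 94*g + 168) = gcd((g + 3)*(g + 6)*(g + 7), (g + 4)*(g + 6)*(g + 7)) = g^2 + 13*g + 42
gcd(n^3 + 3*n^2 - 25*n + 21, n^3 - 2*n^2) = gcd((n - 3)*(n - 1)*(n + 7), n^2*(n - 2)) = 1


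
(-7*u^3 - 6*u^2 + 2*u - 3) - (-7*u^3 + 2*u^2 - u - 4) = -8*u^2 + 3*u + 1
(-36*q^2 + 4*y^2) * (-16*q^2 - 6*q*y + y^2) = 576*q^4 + 216*q^3*y - 100*q^2*y^2 - 24*q*y^3 + 4*y^4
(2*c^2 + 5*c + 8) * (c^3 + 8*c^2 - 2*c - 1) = 2*c^5 + 21*c^4 + 44*c^3 + 52*c^2 - 21*c - 8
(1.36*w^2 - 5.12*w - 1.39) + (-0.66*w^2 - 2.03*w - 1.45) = 0.7*w^2 - 7.15*w - 2.84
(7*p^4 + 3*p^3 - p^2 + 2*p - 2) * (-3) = -21*p^4 - 9*p^3 + 3*p^2 - 6*p + 6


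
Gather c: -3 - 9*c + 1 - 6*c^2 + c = -6*c^2 - 8*c - 2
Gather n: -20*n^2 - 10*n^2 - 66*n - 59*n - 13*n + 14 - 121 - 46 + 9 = -30*n^2 - 138*n - 144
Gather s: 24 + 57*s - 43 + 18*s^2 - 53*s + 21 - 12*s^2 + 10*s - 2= 6*s^2 + 14*s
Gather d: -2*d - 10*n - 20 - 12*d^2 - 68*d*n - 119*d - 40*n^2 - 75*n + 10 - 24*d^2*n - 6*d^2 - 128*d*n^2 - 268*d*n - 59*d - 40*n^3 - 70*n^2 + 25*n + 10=d^2*(-24*n - 18) + d*(-128*n^2 - 336*n - 180) - 40*n^3 - 110*n^2 - 60*n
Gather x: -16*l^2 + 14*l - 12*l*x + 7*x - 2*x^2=-16*l^2 + 14*l - 2*x^2 + x*(7 - 12*l)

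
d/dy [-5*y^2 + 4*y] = 4 - 10*y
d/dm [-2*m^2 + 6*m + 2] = 6 - 4*m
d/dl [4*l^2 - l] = 8*l - 1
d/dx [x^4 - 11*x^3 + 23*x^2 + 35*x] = 4*x^3 - 33*x^2 + 46*x + 35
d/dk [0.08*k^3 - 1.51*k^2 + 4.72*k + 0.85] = 0.24*k^2 - 3.02*k + 4.72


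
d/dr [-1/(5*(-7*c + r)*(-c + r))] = ((-7*c + r)*(c - r)^2 + (-c + r)*(7*c - r)^2)/(5*(c - r)^3*(7*c - r)^3)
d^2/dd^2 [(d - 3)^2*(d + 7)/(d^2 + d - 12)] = -42/(d^3 + 12*d^2 + 48*d + 64)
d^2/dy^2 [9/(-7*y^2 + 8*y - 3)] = 18*(49*y^2 - 56*y - 4*(7*y - 4)^2 + 21)/(7*y^2 - 8*y + 3)^3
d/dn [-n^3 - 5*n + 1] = -3*n^2 - 5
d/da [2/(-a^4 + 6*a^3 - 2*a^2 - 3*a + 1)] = 2*(4*a^3 - 18*a^2 + 4*a + 3)/(a^4 - 6*a^3 + 2*a^2 + 3*a - 1)^2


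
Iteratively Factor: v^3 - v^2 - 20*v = (v + 4)*(v^2 - 5*v) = v*(v + 4)*(v - 5)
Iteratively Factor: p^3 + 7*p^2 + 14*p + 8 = (p + 1)*(p^2 + 6*p + 8) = (p + 1)*(p + 4)*(p + 2)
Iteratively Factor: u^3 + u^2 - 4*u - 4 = (u + 2)*(u^2 - u - 2) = (u - 2)*(u + 2)*(u + 1)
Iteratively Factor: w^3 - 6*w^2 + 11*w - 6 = (w - 2)*(w^2 - 4*w + 3) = (w - 3)*(w - 2)*(w - 1)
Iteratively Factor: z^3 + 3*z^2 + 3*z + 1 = (z + 1)*(z^2 + 2*z + 1) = (z + 1)^2*(z + 1)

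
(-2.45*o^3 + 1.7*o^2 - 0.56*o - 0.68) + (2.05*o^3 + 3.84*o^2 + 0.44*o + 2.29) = -0.4*o^3 + 5.54*o^2 - 0.12*o + 1.61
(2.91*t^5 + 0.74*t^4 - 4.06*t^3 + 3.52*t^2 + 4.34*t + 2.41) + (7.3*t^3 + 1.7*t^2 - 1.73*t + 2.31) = 2.91*t^5 + 0.74*t^4 + 3.24*t^3 + 5.22*t^2 + 2.61*t + 4.72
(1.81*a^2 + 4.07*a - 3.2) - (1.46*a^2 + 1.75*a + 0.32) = 0.35*a^2 + 2.32*a - 3.52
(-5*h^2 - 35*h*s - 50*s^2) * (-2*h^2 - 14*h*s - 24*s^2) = 10*h^4 + 140*h^3*s + 710*h^2*s^2 + 1540*h*s^3 + 1200*s^4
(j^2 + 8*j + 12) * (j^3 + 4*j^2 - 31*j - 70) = j^5 + 12*j^4 + 13*j^3 - 270*j^2 - 932*j - 840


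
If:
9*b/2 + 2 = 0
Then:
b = -4/9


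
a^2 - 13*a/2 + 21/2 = (a - 7/2)*(a - 3)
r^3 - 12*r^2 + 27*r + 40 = (r - 8)*(r - 5)*(r + 1)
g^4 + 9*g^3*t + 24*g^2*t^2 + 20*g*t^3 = g*(g + 2*t)^2*(g + 5*t)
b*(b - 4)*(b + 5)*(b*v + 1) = b^4*v + b^3*v + b^3 - 20*b^2*v + b^2 - 20*b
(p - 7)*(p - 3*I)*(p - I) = p^3 - 7*p^2 - 4*I*p^2 - 3*p + 28*I*p + 21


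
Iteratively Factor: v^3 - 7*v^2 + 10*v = (v - 2)*(v^2 - 5*v) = v*(v - 2)*(v - 5)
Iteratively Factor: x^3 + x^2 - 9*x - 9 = (x - 3)*(x^2 + 4*x + 3) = (x - 3)*(x + 1)*(x + 3)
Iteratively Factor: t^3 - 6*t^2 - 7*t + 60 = (t - 5)*(t^2 - t - 12) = (t - 5)*(t + 3)*(t - 4)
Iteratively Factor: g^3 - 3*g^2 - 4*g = (g)*(g^2 - 3*g - 4) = g*(g + 1)*(g - 4)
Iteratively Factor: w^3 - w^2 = (w)*(w^2 - w) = w^2*(w - 1)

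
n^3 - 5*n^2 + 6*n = n*(n - 3)*(n - 2)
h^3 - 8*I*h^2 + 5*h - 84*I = (h - 7*I)*(h - 4*I)*(h + 3*I)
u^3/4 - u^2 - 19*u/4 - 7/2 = (u/4 + 1/2)*(u - 7)*(u + 1)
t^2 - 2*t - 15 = (t - 5)*(t + 3)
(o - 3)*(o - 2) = o^2 - 5*o + 6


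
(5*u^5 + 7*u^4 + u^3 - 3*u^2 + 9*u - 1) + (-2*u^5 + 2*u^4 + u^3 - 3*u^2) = 3*u^5 + 9*u^4 + 2*u^3 - 6*u^2 + 9*u - 1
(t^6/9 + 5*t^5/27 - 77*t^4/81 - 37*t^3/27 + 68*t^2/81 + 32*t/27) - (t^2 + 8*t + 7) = t^6/9 + 5*t^5/27 - 77*t^4/81 - 37*t^3/27 - 13*t^2/81 - 184*t/27 - 7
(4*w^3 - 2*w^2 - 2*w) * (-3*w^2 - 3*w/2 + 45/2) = -12*w^5 + 99*w^3 - 42*w^2 - 45*w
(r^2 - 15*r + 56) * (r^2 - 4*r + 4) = r^4 - 19*r^3 + 120*r^2 - 284*r + 224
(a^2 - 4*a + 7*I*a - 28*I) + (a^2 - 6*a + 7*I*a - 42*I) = 2*a^2 - 10*a + 14*I*a - 70*I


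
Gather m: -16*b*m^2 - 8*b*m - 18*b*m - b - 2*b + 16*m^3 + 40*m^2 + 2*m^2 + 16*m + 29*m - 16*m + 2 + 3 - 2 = -3*b + 16*m^3 + m^2*(42 - 16*b) + m*(29 - 26*b) + 3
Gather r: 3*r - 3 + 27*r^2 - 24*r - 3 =27*r^2 - 21*r - 6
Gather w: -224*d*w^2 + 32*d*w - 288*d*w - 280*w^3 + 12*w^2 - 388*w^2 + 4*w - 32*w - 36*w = -280*w^3 + w^2*(-224*d - 376) + w*(-256*d - 64)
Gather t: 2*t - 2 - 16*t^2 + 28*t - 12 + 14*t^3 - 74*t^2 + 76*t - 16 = 14*t^3 - 90*t^2 + 106*t - 30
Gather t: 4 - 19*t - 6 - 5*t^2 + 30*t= -5*t^2 + 11*t - 2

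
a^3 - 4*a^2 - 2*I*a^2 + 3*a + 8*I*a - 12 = (a - 4)*(a - 3*I)*(a + I)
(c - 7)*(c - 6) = c^2 - 13*c + 42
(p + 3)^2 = p^2 + 6*p + 9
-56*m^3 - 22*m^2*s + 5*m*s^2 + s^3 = (-4*m + s)*(2*m + s)*(7*m + s)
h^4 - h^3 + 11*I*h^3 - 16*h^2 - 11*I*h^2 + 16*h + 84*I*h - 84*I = (h - 1)*(h - 2*I)*(h + 6*I)*(h + 7*I)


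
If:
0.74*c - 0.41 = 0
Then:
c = 0.55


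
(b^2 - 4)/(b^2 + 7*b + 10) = (b - 2)/(b + 5)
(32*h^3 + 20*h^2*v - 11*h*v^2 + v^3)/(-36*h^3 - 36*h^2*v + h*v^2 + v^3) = (32*h^2 - 12*h*v + v^2)/(-36*h^2 + v^2)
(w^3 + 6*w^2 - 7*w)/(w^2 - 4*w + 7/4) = 4*w*(w^2 + 6*w - 7)/(4*w^2 - 16*w + 7)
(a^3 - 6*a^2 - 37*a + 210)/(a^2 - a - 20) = (a^2 - a - 42)/(a + 4)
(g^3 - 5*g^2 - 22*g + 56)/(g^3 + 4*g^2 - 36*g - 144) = (g^2 - 9*g + 14)/(g^2 - 36)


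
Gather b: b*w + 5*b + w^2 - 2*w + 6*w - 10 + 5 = b*(w + 5) + w^2 + 4*w - 5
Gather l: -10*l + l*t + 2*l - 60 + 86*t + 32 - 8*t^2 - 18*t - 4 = l*(t - 8) - 8*t^2 + 68*t - 32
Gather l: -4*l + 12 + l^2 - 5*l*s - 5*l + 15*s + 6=l^2 + l*(-5*s - 9) + 15*s + 18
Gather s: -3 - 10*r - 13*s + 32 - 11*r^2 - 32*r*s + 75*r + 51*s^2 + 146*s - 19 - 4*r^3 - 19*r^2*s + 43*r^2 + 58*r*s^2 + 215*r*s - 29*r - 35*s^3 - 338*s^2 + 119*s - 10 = -4*r^3 + 32*r^2 + 36*r - 35*s^3 + s^2*(58*r - 287) + s*(-19*r^2 + 183*r + 252)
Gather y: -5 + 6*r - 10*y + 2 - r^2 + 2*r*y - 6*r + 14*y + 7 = -r^2 + y*(2*r + 4) + 4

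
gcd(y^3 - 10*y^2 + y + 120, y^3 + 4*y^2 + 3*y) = y + 3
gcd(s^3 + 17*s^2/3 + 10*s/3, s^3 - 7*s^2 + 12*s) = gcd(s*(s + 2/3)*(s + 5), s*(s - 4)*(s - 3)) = s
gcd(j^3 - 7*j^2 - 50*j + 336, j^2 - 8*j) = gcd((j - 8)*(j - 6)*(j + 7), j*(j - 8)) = j - 8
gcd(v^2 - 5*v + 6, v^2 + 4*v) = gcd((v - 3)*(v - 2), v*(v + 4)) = 1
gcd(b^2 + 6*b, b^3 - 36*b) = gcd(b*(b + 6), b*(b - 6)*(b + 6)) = b^2 + 6*b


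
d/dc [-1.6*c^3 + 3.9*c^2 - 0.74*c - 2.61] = -4.8*c^2 + 7.8*c - 0.74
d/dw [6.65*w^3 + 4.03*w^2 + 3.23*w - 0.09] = 19.95*w^2 + 8.06*w + 3.23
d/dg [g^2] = 2*g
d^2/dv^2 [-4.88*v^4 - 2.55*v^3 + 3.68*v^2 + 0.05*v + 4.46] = -58.56*v^2 - 15.3*v + 7.36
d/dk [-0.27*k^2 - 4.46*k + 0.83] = -0.54*k - 4.46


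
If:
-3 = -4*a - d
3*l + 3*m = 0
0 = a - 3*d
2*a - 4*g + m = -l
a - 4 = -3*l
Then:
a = 9/13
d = 3/13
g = 9/26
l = 43/39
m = -43/39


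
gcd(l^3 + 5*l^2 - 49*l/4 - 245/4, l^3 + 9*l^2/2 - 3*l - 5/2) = l + 5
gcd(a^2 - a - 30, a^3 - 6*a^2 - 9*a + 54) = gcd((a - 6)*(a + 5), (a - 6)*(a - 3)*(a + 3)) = a - 6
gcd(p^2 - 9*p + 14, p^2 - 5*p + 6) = p - 2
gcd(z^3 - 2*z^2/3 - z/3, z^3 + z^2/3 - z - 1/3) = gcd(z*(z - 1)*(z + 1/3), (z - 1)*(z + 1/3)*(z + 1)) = z^2 - 2*z/3 - 1/3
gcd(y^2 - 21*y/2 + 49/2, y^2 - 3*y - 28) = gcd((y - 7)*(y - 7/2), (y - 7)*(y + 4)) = y - 7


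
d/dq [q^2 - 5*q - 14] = 2*q - 5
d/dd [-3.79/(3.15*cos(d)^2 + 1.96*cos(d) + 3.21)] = -(23.877*cos(d) + 7.4284)*sin(d)/(3.15*cos(d)^2 + 1.96*cos(d) + 3.21)^2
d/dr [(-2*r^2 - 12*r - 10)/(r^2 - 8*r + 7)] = 4*(7*r^2 - 2*r - 41)/(r^4 - 16*r^3 + 78*r^2 - 112*r + 49)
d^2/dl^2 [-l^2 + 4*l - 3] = -2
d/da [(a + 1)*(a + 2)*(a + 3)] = 3*a^2 + 12*a + 11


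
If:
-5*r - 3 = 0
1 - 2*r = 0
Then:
No Solution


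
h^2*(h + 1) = h^3 + h^2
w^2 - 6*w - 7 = (w - 7)*(w + 1)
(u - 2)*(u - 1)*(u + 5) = u^3 + 2*u^2 - 13*u + 10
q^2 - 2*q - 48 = (q - 8)*(q + 6)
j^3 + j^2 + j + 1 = (j + 1)*(j - I)*(j + I)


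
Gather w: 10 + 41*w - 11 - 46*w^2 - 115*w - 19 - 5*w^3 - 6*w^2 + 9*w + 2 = -5*w^3 - 52*w^2 - 65*w - 18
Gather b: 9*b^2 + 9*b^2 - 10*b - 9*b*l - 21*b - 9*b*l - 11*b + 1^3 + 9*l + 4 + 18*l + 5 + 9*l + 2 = 18*b^2 + b*(-18*l - 42) + 36*l + 12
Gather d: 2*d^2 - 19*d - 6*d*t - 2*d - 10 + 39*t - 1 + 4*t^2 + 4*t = 2*d^2 + d*(-6*t - 21) + 4*t^2 + 43*t - 11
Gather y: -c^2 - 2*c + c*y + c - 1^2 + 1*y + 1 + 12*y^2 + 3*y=-c^2 - c + 12*y^2 + y*(c + 4)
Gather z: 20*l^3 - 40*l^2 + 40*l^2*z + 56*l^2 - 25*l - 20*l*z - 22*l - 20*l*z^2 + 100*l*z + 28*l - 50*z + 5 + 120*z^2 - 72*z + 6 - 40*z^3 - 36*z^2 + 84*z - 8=20*l^3 + 16*l^2 - 19*l - 40*z^3 + z^2*(84 - 20*l) + z*(40*l^2 + 80*l - 38) + 3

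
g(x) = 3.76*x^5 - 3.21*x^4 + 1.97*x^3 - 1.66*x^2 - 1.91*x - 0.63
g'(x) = 18.8*x^4 - 12.84*x^3 + 5.91*x^2 - 3.32*x - 1.91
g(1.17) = 0.25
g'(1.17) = 16.96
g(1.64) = 21.85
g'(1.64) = 87.90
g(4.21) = 4073.27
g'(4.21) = 5036.66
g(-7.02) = -72648.49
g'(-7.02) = 50411.51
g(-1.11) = -14.46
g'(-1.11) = 55.16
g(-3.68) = -3240.58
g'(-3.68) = 4178.09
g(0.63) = -2.13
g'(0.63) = -1.90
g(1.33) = 4.13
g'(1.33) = 32.75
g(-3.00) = -1236.72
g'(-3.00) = 1930.72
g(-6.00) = -33872.37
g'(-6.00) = 27369.01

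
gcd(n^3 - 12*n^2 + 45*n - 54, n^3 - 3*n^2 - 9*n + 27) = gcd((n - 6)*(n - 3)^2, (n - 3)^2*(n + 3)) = n^2 - 6*n + 9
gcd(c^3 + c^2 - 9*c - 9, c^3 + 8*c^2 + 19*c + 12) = c^2 + 4*c + 3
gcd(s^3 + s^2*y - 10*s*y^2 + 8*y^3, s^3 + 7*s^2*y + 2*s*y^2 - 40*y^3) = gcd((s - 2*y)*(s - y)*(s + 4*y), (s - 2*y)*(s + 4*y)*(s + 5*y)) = -s^2 - 2*s*y + 8*y^2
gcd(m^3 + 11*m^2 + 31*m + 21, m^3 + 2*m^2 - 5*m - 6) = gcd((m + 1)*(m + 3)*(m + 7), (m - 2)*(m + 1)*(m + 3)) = m^2 + 4*m + 3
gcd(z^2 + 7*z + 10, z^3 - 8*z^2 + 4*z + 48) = z + 2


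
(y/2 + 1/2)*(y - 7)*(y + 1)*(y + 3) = y^4/2 - y^3 - 14*y^2 - 23*y - 21/2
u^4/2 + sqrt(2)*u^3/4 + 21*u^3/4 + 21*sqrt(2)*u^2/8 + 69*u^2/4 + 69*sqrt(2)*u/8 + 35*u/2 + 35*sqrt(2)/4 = (u + 7/2)*(u + 5)*(sqrt(2)*u/2 + 1/2)*(sqrt(2)*u/2 + sqrt(2))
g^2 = g^2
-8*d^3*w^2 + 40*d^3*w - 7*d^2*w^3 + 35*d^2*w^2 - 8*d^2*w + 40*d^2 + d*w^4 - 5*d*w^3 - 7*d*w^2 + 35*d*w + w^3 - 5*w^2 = (-8*d + w)*(d + w)*(w - 5)*(d*w + 1)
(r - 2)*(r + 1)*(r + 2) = r^3 + r^2 - 4*r - 4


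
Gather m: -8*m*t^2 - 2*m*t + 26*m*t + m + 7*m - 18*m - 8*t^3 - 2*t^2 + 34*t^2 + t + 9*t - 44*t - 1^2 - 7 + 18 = m*(-8*t^2 + 24*t - 10) - 8*t^3 + 32*t^2 - 34*t + 10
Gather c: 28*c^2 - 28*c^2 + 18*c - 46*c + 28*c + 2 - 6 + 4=0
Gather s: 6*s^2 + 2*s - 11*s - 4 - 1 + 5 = 6*s^2 - 9*s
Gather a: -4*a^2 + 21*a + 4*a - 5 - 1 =-4*a^2 + 25*a - 6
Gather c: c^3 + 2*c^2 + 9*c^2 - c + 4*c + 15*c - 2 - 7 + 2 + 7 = c^3 + 11*c^2 + 18*c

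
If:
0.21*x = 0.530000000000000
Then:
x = 2.52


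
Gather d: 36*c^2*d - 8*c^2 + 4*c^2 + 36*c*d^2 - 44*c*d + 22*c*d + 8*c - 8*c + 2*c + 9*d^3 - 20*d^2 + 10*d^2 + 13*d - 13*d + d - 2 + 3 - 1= -4*c^2 + 2*c + 9*d^3 + d^2*(36*c - 10) + d*(36*c^2 - 22*c + 1)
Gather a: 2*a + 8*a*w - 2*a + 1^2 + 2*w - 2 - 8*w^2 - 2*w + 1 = 8*a*w - 8*w^2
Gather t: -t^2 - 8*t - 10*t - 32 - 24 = -t^2 - 18*t - 56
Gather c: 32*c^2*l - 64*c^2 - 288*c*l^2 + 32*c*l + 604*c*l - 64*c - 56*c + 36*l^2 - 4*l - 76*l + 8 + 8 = c^2*(32*l - 64) + c*(-288*l^2 + 636*l - 120) + 36*l^2 - 80*l + 16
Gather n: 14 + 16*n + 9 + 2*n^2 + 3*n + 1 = 2*n^2 + 19*n + 24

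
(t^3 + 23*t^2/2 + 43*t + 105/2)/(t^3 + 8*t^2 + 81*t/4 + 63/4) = 2*(t + 5)/(2*t + 3)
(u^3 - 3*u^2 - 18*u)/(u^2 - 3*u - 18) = u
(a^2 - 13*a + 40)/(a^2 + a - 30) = (a - 8)/(a + 6)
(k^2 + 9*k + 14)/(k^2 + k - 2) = (k + 7)/(k - 1)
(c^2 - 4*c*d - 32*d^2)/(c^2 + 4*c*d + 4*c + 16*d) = (c - 8*d)/(c + 4)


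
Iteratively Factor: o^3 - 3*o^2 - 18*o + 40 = (o - 2)*(o^2 - o - 20) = (o - 5)*(o - 2)*(o + 4)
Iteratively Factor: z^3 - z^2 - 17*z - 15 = (z + 1)*(z^2 - 2*z - 15) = (z - 5)*(z + 1)*(z + 3)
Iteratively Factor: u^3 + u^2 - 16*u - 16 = (u - 4)*(u^2 + 5*u + 4) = (u - 4)*(u + 4)*(u + 1)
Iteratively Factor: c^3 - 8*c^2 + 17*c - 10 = (c - 1)*(c^2 - 7*c + 10) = (c - 2)*(c - 1)*(c - 5)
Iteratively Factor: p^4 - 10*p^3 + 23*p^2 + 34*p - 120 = (p - 5)*(p^3 - 5*p^2 - 2*p + 24) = (p - 5)*(p - 4)*(p^2 - p - 6) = (p - 5)*(p - 4)*(p + 2)*(p - 3)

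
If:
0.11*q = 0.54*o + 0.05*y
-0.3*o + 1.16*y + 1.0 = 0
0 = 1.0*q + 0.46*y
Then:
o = 0.15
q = 0.38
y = -0.82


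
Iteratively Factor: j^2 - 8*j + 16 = (j - 4)*(j - 4)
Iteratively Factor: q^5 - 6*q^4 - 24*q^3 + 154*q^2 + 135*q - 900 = (q + 3)*(q^4 - 9*q^3 + 3*q^2 + 145*q - 300) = (q + 3)*(q + 4)*(q^3 - 13*q^2 + 55*q - 75) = (q - 5)*(q + 3)*(q + 4)*(q^2 - 8*q + 15) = (q - 5)^2*(q + 3)*(q + 4)*(q - 3)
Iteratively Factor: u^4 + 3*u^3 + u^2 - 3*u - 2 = (u - 1)*(u^3 + 4*u^2 + 5*u + 2) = (u - 1)*(u + 1)*(u^2 + 3*u + 2) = (u - 1)*(u + 1)^2*(u + 2)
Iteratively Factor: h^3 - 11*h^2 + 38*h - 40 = (h - 5)*(h^2 - 6*h + 8) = (h - 5)*(h - 4)*(h - 2)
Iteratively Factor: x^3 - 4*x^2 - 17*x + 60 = (x - 5)*(x^2 + x - 12) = (x - 5)*(x - 3)*(x + 4)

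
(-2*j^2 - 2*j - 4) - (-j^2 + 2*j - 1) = -j^2 - 4*j - 3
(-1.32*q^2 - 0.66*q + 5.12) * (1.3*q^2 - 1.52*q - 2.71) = -1.716*q^4 + 1.1484*q^3 + 11.2364*q^2 - 5.9938*q - 13.8752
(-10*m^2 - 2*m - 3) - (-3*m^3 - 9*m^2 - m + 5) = 3*m^3 - m^2 - m - 8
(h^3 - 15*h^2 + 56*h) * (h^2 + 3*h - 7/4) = h^5 - 12*h^4 + 37*h^3/4 + 777*h^2/4 - 98*h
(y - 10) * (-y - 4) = -y^2 + 6*y + 40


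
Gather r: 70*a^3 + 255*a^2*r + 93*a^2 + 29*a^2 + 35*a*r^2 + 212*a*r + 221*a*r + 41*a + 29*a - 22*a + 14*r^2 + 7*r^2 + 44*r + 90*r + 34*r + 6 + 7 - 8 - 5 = 70*a^3 + 122*a^2 + 48*a + r^2*(35*a + 21) + r*(255*a^2 + 433*a + 168)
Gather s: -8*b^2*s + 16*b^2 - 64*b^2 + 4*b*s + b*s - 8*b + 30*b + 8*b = -48*b^2 + 30*b + s*(-8*b^2 + 5*b)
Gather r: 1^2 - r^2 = 1 - r^2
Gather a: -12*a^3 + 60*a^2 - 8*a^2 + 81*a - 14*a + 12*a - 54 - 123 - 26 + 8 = -12*a^3 + 52*a^2 + 79*a - 195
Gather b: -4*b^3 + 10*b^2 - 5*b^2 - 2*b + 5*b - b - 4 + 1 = -4*b^3 + 5*b^2 + 2*b - 3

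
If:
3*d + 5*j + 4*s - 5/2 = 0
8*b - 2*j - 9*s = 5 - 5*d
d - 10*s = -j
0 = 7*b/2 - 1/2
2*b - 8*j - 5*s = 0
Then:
No Solution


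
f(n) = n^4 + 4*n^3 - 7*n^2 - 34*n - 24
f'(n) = 4*n^3 + 12*n^2 - 14*n - 34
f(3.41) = 72.48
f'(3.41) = 216.40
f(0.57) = -44.81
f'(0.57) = -37.34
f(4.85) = 656.09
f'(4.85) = 636.71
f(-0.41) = -11.48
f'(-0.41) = -26.52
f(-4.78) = 63.77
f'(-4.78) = -129.76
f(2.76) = -29.04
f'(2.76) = 102.87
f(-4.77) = 62.48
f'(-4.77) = -128.31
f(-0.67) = -5.36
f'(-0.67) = -20.44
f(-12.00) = 13200.00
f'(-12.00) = -5050.00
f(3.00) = 0.00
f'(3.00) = 140.00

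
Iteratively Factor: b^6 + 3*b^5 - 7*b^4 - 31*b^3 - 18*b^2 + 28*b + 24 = (b + 2)*(b^5 + b^4 - 9*b^3 - 13*b^2 + 8*b + 12) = (b + 1)*(b + 2)*(b^4 - 9*b^2 - 4*b + 12) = (b + 1)*(b + 2)^2*(b^3 - 2*b^2 - 5*b + 6) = (b + 1)*(b + 2)^3*(b^2 - 4*b + 3) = (b - 1)*(b + 1)*(b + 2)^3*(b - 3)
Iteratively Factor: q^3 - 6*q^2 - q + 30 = (q - 3)*(q^2 - 3*q - 10) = (q - 3)*(q + 2)*(q - 5)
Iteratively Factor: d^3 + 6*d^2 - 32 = (d + 4)*(d^2 + 2*d - 8) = (d - 2)*(d + 4)*(d + 4)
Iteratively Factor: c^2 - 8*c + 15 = (c - 5)*(c - 3)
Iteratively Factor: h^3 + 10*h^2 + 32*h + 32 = (h + 4)*(h^2 + 6*h + 8) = (h + 2)*(h + 4)*(h + 4)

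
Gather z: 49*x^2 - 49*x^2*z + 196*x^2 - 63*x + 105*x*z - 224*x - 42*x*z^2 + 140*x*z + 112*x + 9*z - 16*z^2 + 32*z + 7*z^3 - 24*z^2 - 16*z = 245*x^2 - 175*x + 7*z^3 + z^2*(-42*x - 40) + z*(-49*x^2 + 245*x + 25)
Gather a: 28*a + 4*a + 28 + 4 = 32*a + 32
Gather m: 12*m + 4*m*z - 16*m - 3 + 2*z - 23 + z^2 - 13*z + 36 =m*(4*z - 4) + z^2 - 11*z + 10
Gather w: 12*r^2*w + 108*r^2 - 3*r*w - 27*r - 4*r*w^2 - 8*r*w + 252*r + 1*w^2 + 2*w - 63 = 108*r^2 + 225*r + w^2*(1 - 4*r) + w*(12*r^2 - 11*r + 2) - 63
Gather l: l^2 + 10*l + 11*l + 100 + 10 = l^2 + 21*l + 110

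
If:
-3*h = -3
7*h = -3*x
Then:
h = 1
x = -7/3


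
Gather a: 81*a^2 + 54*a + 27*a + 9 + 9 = 81*a^2 + 81*a + 18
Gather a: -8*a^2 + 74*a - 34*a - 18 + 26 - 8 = -8*a^2 + 40*a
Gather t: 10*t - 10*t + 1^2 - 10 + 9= 0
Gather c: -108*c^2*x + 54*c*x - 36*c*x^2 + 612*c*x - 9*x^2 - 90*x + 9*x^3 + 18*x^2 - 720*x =-108*c^2*x + c*(-36*x^2 + 666*x) + 9*x^3 + 9*x^2 - 810*x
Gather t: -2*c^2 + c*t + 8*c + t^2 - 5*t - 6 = -2*c^2 + 8*c + t^2 + t*(c - 5) - 6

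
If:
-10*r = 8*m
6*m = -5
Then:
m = -5/6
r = 2/3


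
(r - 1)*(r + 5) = r^2 + 4*r - 5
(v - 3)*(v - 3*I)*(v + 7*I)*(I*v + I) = I*v^4 - 4*v^3 - 2*I*v^3 + 8*v^2 + 18*I*v^2 + 12*v - 42*I*v - 63*I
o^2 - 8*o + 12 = (o - 6)*(o - 2)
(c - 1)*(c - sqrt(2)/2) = c^2 - c - sqrt(2)*c/2 + sqrt(2)/2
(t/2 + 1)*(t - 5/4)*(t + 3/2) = t^3/2 + 9*t^2/8 - 11*t/16 - 15/8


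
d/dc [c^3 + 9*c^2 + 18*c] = 3*c^2 + 18*c + 18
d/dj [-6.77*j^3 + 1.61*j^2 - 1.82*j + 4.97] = -20.31*j^2 + 3.22*j - 1.82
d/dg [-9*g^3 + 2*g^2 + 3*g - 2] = -27*g^2 + 4*g + 3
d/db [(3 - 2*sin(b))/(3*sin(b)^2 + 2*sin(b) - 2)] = 2*(3*sin(b)^2 - 9*sin(b) - 1)*cos(b)/(3*sin(b)^2 + 2*sin(b) - 2)^2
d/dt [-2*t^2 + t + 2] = 1 - 4*t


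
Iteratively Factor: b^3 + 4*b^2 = (b)*(b^2 + 4*b) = b^2*(b + 4)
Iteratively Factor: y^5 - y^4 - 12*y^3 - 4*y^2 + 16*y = (y + 2)*(y^4 - 3*y^3 - 6*y^2 + 8*y) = (y - 4)*(y + 2)*(y^3 + y^2 - 2*y) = (y - 4)*(y + 2)^2*(y^2 - y) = (y - 4)*(y - 1)*(y + 2)^2*(y)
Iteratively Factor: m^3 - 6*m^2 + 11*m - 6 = (m - 3)*(m^2 - 3*m + 2) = (m - 3)*(m - 1)*(m - 2)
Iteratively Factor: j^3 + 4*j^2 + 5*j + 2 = (j + 1)*(j^2 + 3*j + 2) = (j + 1)*(j + 2)*(j + 1)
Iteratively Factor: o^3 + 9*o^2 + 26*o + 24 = (o + 4)*(o^2 + 5*o + 6) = (o + 3)*(o + 4)*(o + 2)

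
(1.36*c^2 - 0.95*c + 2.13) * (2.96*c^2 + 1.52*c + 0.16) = 4.0256*c^4 - 0.7448*c^3 + 5.0784*c^2 + 3.0856*c + 0.3408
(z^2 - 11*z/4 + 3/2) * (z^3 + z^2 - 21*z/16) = z^5 - 7*z^4/4 - 41*z^3/16 + 327*z^2/64 - 63*z/32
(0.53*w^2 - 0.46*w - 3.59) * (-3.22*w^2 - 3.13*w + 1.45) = -1.7066*w^4 - 0.1777*w^3 + 13.7681*w^2 + 10.5697*w - 5.2055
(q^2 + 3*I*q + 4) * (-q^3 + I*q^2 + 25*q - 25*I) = -q^5 - 2*I*q^4 + 18*q^3 + 54*I*q^2 + 175*q - 100*I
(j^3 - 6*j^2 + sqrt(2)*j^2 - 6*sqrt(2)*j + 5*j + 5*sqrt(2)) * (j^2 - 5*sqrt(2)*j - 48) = j^5 - 6*j^4 - 4*sqrt(2)*j^4 - 53*j^3 + 24*sqrt(2)*j^3 - 68*sqrt(2)*j^2 + 348*j^2 - 290*j + 288*sqrt(2)*j - 240*sqrt(2)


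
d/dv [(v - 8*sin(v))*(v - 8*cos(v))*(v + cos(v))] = -(v - 8*sin(v))*(v - 8*cos(v))*(sin(v) - 1) + (v - 8*sin(v))*(v + cos(v))*(8*sin(v) + 1) - (v - 8*cos(v))*(v + cos(v))*(8*cos(v) - 1)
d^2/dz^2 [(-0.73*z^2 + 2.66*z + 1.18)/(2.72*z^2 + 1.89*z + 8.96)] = (7.105427357601e-15*z^4 + 46.865056*z^3 + 159.126528*z^2 - 352.567488*z - 256.38802)/(20.123648*z^6 + 41.948928*z^5 + 228.017328*z^4 + 283.120677*z^3 + 751.115904*z^2 + 455.196672*z + 719.323136)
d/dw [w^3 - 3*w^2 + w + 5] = 3*w^2 - 6*w + 1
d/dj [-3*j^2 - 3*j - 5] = -6*j - 3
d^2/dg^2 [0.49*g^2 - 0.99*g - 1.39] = 0.980000000000000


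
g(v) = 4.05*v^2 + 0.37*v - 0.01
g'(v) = 8.1*v + 0.37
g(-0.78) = 2.17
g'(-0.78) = -5.95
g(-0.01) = -0.01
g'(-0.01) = 0.29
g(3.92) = 63.67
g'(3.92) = 32.12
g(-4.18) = 69.21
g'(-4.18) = -33.49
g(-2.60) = 26.41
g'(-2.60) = -20.69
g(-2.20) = 18.78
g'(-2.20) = -17.45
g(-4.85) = 93.46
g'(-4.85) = -38.92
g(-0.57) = 1.09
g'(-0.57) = -4.25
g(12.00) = 587.63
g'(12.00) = 97.57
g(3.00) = 37.55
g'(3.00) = 24.67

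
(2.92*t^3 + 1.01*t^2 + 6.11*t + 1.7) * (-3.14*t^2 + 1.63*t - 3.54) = -9.1688*t^5 + 1.5882*t^4 - 27.8759*t^3 + 1.0459*t^2 - 18.8584*t - 6.018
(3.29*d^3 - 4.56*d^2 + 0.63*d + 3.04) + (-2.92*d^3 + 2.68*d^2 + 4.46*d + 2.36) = 0.37*d^3 - 1.88*d^2 + 5.09*d + 5.4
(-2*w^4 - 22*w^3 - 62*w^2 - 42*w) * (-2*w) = 4*w^5 + 44*w^4 + 124*w^3 + 84*w^2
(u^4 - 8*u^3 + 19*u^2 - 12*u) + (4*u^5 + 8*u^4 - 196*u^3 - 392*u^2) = 4*u^5 + 9*u^4 - 204*u^3 - 373*u^2 - 12*u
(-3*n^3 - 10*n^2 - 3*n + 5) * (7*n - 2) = -21*n^4 - 64*n^3 - n^2 + 41*n - 10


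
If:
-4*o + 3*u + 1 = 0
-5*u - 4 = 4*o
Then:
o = -7/32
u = -5/8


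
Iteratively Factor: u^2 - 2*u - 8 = (u - 4)*(u + 2)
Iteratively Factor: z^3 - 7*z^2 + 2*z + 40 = (z - 4)*(z^2 - 3*z - 10) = (z - 4)*(z + 2)*(z - 5)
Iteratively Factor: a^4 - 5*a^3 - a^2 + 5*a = (a + 1)*(a^3 - 6*a^2 + 5*a) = a*(a + 1)*(a^2 - 6*a + 5) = a*(a - 1)*(a + 1)*(a - 5)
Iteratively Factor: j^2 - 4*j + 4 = (j - 2)*(j - 2)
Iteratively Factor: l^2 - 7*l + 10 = (l - 5)*(l - 2)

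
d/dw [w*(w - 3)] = 2*w - 3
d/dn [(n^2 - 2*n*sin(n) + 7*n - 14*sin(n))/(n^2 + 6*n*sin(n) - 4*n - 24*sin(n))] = (-8*n^3*cos(n) + 8*n^2*sin(n) - 24*n^2*cos(n) - 11*n^2 - 20*n*sin(n) + 224*n*cos(n) + 132*sin(n)^2 - 224*sin(n))/((n - 4)^2*(n + 6*sin(n))^2)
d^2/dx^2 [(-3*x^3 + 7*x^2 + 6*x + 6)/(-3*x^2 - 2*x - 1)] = 2*(-9*x^3 - 81*x^2 - 45*x - 1)/(27*x^6 + 54*x^5 + 63*x^4 + 44*x^3 + 21*x^2 + 6*x + 1)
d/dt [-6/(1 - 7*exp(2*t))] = -84*exp(2*t)/(7*exp(2*t) - 1)^2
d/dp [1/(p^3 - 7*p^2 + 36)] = p*(14 - 3*p)/(p^3 - 7*p^2 + 36)^2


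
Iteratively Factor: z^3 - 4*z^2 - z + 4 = (z - 4)*(z^2 - 1) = (z - 4)*(z + 1)*(z - 1)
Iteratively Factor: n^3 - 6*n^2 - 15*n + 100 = (n - 5)*(n^2 - n - 20) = (n - 5)*(n + 4)*(n - 5)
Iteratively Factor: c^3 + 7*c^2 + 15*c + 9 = (c + 3)*(c^2 + 4*c + 3) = (c + 3)^2*(c + 1)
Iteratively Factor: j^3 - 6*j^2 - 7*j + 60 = (j - 4)*(j^2 - 2*j - 15) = (j - 5)*(j - 4)*(j + 3)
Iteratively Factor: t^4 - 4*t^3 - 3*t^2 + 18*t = (t)*(t^3 - 4*t^2 - 3*t + 18) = t*(t + 2)*(t^2 - 6*t + 9) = t*(t - 3)*(t + 2)*(t - 3)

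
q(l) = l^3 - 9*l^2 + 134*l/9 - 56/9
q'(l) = 3*l^2 - 18*l + 134/9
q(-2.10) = -86.44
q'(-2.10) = 65.92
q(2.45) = -9.06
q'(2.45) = -11.20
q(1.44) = -0.46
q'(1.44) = -4.81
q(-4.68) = -375.53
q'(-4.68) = 164.84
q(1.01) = 0.66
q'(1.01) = -0.23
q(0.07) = -5.22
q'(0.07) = 13.64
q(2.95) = -14.95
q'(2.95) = -12.10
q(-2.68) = -130.01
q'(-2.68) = 84.68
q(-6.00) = -635.56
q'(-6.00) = 230.89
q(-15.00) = -5629.56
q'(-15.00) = 959.89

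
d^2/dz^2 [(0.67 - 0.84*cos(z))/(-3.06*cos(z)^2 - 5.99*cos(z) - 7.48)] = (0.0345810530780818*(1 - cos(z)^2)^2 - 0.00671738602459883*cos(z)^5 + 0.143421052478751*cos(z)^3 + 0.0372999087823883*cos(z)^2 - 0.227227191417393*cos(z) - 0.113734392821998)/(0.290322580645161*cos(z)^2 + 0.56831119544592*cos(z) + 0.709677419354839)^3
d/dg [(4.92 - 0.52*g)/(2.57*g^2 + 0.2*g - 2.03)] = (1.3364*g^2 - 25.2888*g + 0.0715999999999999)/(6.6049*g^4 + 1.028*g^3 - 10.3942*g^2 - 0.812*g + 4.1209)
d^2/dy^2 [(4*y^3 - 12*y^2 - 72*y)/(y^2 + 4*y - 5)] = 120*(y^3 - 7*y^2 - 13*y - 29)/(y^6 + 12*y^5 + 33*y^4 - 56*y^3 - 165*y^2 + 300*y - 125)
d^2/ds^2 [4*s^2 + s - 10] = 8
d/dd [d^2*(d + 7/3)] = d*(9*d + 14)/3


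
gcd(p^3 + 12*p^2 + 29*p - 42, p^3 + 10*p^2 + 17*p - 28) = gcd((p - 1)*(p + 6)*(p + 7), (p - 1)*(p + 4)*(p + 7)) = p^2 + 6*p - 7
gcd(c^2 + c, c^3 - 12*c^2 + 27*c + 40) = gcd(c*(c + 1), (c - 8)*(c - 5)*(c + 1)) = c + 1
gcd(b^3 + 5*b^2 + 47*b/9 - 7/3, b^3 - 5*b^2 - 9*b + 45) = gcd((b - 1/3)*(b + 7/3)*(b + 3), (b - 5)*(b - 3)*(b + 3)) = b + 3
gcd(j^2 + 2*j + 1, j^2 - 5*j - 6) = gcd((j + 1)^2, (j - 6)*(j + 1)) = j + 1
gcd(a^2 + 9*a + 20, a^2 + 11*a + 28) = a + 4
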